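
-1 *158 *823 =-130034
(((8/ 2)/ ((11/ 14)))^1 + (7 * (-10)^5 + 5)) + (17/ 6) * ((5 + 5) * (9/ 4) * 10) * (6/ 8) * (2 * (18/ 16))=-246017773/ 352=-698914.13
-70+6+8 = -56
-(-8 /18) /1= 0.44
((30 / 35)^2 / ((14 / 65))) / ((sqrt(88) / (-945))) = -78975* sqrt(22) / 1078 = -343.62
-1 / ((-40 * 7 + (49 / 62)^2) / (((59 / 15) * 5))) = 226796 / 3221757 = 0.07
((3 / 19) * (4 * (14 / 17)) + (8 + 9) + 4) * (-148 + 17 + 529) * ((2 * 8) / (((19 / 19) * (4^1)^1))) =34260.04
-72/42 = -12/7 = -1.71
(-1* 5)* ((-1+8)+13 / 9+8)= -740 / 9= -82.22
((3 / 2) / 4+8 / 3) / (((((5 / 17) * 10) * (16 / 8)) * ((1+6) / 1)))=1241 / 16800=0.07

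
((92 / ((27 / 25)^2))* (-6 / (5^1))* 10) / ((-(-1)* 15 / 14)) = -644000 / 729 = -883.40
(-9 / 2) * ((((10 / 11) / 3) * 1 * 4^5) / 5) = -3072 / 11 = -279.27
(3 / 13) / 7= 0.03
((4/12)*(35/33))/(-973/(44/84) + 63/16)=-16/83889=-0.00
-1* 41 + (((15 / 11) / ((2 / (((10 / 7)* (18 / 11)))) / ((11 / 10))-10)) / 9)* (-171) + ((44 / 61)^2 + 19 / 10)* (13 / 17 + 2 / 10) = -51769948353 / 1443841025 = -35.86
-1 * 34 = -34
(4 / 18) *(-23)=-46 / 9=-5.11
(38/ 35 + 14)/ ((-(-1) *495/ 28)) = 64/ 75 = 0.85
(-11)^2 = 121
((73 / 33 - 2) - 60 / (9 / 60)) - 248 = -21377 / 33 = -647.79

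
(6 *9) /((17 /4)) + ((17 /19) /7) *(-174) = -21558 /2261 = -9.53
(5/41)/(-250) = -1/2050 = -0.00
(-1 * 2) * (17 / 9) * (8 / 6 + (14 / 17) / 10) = -722 / 135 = -5.35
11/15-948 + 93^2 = 115526/15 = 7701.73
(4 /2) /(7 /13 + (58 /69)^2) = 123786 /77059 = 1.61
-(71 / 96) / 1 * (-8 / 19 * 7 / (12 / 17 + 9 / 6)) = 8449 / 8550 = 0.99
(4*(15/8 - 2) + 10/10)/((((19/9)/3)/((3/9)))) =9/38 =0.24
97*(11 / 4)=1067 / 4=266.75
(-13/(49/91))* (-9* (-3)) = -4563/7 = -651.86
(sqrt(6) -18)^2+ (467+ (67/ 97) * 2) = 77443/ 97 -36 * sqrt(6) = 710.20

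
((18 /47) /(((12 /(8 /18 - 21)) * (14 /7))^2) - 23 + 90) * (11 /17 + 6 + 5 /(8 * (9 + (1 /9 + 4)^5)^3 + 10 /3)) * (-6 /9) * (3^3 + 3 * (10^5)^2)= -3611338250849594056360323866011155876258133 /403753789657616467457366345952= -8944407070239.54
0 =0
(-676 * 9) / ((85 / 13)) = -79092 / 85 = -930.49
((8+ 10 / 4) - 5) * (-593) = -6523 / 2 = -3261.50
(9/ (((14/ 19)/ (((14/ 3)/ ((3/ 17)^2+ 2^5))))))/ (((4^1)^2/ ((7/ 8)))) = 115311/ 1184896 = 0.10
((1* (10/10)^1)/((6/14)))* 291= 679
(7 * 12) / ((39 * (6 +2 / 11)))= 77 / 221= 0.35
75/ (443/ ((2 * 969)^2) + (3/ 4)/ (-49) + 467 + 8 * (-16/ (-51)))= 3450681675/ 21601019561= 0.16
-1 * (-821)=821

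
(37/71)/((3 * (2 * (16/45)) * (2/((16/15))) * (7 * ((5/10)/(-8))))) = -148/497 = -0.30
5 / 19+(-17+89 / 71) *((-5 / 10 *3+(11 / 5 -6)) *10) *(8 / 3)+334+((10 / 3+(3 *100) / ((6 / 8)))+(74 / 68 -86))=396032785 / 137598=2878.19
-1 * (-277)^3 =21253933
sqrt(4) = 2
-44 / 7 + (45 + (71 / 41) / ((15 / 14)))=40.33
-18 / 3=-6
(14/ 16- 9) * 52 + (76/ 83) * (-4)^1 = -70743/ 166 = -426.16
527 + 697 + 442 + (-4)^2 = 1682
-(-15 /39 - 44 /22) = 31 /13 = 2.38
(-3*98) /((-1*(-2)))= -147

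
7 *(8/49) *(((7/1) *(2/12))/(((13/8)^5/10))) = 1310720/1113879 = 1.18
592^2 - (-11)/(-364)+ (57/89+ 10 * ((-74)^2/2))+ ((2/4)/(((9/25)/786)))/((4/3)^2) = 49042188647/129584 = 378458.67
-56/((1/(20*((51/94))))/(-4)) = 114240/47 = 2430.64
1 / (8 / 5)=0.62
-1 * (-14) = 14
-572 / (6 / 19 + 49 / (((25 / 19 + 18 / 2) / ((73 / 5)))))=-217360 / 26473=-8.21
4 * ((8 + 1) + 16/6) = 140/3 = 46.67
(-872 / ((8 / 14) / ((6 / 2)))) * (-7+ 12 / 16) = 57225 / 2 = 28612.50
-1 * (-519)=519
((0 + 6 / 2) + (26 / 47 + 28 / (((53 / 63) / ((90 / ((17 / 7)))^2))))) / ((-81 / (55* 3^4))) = -1809980872645 / 719899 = -2514215.01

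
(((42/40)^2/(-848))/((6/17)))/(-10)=2499/6784000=0.00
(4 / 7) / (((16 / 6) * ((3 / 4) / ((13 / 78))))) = 1 / 21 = 0.05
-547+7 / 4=-2181 / 4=-545.25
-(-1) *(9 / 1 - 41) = -32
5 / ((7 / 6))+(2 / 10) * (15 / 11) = 351 / 77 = 4.56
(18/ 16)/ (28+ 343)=9/ 2968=0.00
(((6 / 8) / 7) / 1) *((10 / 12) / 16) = 5 / 896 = 0.01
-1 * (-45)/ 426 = 15/ 142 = 0.11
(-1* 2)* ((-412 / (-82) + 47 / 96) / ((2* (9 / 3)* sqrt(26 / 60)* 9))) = -21703* sqrt(390) / 1381536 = -0.31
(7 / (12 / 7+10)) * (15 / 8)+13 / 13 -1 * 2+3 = 2047 / 656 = 3.12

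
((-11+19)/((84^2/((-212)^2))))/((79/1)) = 22472/34839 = 0.65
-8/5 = -1.60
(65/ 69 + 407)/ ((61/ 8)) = 225184/ 4209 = 53.50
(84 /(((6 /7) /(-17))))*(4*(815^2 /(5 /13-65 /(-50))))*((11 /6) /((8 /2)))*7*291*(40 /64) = -1343092856730625 /876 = -1533211023665.10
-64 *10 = -640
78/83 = 0.94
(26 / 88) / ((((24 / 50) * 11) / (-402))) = -21775 / 968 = -22.49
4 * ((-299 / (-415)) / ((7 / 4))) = 4784 / 2905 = 1.65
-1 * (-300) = 300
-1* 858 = -858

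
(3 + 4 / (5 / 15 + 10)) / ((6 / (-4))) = -70 / 31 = -2.26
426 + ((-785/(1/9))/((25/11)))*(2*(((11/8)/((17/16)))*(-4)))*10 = 5478378/17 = 322257.53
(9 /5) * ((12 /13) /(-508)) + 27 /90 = 4899 /16510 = 0.30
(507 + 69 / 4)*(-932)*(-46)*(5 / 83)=112378230 / 83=1353954.58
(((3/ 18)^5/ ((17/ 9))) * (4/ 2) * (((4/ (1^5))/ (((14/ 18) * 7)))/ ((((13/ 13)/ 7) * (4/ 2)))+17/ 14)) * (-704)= -1166/ 3213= -0.36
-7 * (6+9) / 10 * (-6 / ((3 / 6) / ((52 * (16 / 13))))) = 8064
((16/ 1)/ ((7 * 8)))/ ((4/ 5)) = 5/ 14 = 0.36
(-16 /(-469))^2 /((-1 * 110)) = -128 /12097855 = -0.00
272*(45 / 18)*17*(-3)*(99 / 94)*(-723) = 1241145180 / 47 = 26407344.26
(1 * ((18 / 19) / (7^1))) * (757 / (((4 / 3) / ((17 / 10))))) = 130.63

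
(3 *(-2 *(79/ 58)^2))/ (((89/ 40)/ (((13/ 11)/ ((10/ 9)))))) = -4381182/ 823339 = -5.32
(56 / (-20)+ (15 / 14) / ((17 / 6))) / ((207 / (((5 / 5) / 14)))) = -1441 / 1724310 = -0.00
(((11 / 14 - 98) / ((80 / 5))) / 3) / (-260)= 1361 / 174720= 0.01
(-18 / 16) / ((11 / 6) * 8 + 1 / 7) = -189 / 2488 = -0.08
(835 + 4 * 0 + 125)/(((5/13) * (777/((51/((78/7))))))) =544/37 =14.70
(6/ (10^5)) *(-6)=-9/ 25000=-0.00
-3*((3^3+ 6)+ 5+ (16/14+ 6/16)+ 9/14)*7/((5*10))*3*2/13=-1557/200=-7.78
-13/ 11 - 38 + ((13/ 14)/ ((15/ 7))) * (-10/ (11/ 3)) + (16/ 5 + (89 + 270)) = 17701/ 55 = 321.84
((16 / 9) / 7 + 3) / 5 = 41 / 63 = 0.65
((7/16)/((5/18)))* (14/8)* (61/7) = 3843/160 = 24.02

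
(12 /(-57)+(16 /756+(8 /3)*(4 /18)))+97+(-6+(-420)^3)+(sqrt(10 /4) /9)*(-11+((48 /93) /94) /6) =-266049679771 /3591-48077*sqrt(10) /78678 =-74087910.53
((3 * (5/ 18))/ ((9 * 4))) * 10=25/ 108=0.23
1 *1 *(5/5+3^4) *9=738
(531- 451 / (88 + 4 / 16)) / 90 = 185639 / 31770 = 5.84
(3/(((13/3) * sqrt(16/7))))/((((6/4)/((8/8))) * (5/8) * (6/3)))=6 * sqrt(7)/65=0.24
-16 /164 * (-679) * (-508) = -33651.90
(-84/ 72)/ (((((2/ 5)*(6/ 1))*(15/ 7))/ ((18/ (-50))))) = 49/ 600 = 0.08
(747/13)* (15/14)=11205/182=61.57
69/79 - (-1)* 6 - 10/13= 6269/1027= 6.10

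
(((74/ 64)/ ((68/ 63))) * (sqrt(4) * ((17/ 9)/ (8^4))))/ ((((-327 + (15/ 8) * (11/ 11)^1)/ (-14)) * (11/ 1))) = 1813/ 468762624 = 0.00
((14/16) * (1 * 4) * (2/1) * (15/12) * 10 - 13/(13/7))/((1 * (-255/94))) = -7567/255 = -29.67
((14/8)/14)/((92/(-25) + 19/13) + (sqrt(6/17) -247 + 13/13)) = -445707275/885057122776 -105625 * sqrt(102)/885057122776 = -0.00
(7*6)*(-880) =-36960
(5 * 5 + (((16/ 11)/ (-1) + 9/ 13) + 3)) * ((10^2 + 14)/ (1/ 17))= 7548510/ 143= 52786.78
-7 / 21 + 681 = 2042 / 3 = 680.67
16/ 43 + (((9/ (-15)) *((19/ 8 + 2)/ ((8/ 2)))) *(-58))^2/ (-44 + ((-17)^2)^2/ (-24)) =-4540225/ 116377952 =-0.04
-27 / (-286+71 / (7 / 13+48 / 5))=17793 / 183859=0.10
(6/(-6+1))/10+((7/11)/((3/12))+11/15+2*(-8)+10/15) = -3348/275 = -12.17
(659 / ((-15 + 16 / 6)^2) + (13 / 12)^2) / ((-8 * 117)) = -1085425 / 184519296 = -0.01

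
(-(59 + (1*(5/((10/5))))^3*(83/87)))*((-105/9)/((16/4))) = 1800365/8352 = 215.56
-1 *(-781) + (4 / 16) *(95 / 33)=103187 / 132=781.72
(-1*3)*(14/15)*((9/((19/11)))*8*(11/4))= -30492/95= -320.97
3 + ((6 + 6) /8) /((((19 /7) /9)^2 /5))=61701 /722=85.46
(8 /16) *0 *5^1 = 0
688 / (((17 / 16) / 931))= 10248448 / 17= 602849.88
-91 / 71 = -1.28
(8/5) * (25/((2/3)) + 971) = 8068/5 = 1613.60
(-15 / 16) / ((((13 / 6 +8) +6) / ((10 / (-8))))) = 225 / 3104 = 0.07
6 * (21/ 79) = 126/ 79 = 1.59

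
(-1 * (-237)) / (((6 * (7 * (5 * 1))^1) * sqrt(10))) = 79 * sqrt(10) / 700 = 0.36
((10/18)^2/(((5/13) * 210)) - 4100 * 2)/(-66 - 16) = 27896387/278964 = 100.00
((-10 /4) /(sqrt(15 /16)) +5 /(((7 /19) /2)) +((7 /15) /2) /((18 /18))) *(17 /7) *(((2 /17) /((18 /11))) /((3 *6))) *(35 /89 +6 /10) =13975819 /52986150 - 4862 *sqrt(15) /756945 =0.24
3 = 3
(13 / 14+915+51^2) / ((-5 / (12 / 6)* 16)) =-49237 / 560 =-87.92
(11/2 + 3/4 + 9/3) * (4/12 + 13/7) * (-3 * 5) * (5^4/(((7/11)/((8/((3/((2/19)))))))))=-234025000/2793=-83789.83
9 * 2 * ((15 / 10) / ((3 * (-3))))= -3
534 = 534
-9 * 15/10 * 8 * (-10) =1080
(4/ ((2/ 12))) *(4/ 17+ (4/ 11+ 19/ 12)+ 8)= 45698/ 187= 244.37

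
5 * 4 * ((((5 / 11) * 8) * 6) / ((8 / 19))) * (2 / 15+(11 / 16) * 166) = 1302545 / 11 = 118413.18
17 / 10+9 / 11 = 277 / 110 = 2.52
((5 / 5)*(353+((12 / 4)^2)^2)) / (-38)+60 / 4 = 68 / 19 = 3.58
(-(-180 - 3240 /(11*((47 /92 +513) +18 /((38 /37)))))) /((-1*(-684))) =51211235 /194004877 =0.26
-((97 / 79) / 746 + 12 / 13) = -708469 / 766142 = -0.92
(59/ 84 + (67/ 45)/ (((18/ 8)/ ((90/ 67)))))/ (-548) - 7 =-967073/ 138096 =-7.00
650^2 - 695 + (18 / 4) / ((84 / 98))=1687241 / 4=421810.25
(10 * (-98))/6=-490/3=-163.33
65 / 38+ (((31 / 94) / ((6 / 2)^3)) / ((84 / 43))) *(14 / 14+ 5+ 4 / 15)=1.75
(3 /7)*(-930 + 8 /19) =-52986 /133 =-398.39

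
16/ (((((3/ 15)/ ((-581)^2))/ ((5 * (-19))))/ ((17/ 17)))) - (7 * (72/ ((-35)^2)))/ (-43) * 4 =-19305113589712/ 7525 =-2565463599.96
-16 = -16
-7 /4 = -1.75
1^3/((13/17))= 17/13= 1.31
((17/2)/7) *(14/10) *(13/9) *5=221/18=12.28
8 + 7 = 15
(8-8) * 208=0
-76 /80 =-19 /20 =-0.95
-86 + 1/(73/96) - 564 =-47354/73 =-648.68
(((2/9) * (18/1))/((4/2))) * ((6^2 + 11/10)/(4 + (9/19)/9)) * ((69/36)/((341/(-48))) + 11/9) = 2943461/168795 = 17.44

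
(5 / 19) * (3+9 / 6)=45 / 38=1.18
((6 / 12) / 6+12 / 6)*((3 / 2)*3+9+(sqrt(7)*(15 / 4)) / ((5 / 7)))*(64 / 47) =1800 / 47+700*sqrt(7) / 47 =77.70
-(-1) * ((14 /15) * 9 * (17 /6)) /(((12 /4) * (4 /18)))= 357 /10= 35.70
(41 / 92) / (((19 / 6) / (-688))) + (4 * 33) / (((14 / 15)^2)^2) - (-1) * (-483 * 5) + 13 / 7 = -9804136411 / 4196948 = -2336.02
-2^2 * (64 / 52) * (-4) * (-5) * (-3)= 3840 / 13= 295.38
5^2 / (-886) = -0.03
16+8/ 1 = 24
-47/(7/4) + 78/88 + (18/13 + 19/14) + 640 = 352793/572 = 616.77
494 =494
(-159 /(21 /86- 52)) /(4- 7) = -4558 /4451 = -1.02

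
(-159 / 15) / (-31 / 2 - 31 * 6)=106 / 2015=0.05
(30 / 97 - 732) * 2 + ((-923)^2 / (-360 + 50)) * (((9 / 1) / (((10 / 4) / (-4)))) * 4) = 11789734572 / 75175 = 156830.52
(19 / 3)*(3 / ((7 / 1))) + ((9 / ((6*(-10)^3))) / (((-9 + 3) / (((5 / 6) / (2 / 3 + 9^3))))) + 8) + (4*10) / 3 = 1768712021 / 73550400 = 24.05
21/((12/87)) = 609/4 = 152.25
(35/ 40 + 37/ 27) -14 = -2539/ 216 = -11.75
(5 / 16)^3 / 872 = 125 / 3571712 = 0.00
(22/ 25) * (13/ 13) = 22/ 25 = 0.88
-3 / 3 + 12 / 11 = 1 / 11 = 0.09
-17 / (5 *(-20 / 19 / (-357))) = -115311 / 100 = -1153.11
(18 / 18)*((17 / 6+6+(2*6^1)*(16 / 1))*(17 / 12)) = 20485 / 72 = 284.51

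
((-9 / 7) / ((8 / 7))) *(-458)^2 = -471969 / 2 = -235984.50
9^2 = 81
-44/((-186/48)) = 352/31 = 11.35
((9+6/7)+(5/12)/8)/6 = 1.65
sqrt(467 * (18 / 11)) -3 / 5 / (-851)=3 / 4255 + 3 * sqrt(10274) / 11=27.64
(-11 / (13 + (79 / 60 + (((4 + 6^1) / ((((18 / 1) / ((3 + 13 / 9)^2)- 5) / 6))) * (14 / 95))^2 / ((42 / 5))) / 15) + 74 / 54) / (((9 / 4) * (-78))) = -1311387344654246 / 432391823963880183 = -0.00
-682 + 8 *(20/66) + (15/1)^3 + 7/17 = 1512364/561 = 2695.84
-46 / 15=-3.07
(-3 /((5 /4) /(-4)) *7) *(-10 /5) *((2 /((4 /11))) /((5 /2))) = -7392 /25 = -295.68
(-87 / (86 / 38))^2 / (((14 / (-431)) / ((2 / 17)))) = -1177668279 / 220031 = -5352.28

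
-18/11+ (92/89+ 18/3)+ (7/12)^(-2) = 399892/47971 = 8.34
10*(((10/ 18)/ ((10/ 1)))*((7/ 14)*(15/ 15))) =5/ 18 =0.28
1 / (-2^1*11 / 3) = -3 / 22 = -0.14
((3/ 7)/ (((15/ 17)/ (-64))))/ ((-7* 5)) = 1088/ 1225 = 0.89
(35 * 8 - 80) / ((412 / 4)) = 200 / 103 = 1.94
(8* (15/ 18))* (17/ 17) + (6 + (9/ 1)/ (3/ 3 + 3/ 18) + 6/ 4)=919/ 42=21.88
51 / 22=2.32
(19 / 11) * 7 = 133 / 11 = 12.09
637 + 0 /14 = 637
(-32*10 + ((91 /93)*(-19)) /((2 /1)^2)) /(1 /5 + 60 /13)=-7849985 /116436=-67.42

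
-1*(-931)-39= 892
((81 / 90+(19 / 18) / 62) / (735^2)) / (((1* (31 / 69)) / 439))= 7380907 / 4449910500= 0.00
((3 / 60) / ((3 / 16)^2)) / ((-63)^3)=-64 / 11252115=-0.00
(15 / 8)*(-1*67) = -125.62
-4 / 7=-0.57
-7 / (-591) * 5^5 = 21875 / 591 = 37.01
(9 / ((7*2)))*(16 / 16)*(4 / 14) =9 / 49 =0.18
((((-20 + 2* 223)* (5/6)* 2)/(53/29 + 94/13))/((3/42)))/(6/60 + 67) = 7494760/458293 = 16.35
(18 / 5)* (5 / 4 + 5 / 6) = 15 / 2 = 7.50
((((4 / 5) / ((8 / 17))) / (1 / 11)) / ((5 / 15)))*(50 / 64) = 2805 / 64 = 43.83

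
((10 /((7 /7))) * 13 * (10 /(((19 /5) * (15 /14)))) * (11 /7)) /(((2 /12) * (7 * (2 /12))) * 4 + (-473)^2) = 0.00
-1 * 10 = -10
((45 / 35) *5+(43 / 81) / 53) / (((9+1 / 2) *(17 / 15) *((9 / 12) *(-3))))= -7739440 / 29119419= -0.27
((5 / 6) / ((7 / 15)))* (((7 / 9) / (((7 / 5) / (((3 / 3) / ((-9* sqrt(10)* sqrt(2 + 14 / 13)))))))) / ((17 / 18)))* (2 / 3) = -0.01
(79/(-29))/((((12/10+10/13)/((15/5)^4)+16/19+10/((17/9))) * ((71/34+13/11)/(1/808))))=-25122889935/150115350623432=-0.00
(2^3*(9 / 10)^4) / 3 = 2187 / 1250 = 1.75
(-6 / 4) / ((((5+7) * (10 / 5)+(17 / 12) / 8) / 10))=-1440 / 2321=-0.62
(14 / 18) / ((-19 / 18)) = -14 / 19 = -0.74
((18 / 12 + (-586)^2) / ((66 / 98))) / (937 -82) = 6730591 / 11286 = 596.37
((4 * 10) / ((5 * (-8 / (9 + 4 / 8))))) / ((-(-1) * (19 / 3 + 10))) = -57 / 98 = -0.58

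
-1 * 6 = -6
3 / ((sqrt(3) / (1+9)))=10 * sqrt(3)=17.32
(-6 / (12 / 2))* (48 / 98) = -24 / 49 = -0.49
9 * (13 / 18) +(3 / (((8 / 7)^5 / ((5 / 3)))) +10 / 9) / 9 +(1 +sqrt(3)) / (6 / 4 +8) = 2 * sqrt(3) / 19 +353699009 / 50429952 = 7.20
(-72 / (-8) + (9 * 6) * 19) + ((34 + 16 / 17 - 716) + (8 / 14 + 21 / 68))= 354.82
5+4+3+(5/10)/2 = 49/4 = 12.25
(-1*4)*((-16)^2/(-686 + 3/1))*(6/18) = 1024/2049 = 0.50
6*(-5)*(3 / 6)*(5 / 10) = -15 / 2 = -7.50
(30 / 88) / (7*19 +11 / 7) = 35 / 13816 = 0.00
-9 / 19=-0.47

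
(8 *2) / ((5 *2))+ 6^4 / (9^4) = 728 / 405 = 1.80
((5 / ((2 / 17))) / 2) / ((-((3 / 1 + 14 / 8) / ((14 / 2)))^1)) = -595 / 19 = -31.32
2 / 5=0.40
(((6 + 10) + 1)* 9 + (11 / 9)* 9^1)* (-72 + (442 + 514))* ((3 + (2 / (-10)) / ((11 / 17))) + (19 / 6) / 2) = 102244324 / 165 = 619662.57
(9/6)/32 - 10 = -637/64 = -9.95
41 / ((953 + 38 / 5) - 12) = 205 / 4743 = 0.04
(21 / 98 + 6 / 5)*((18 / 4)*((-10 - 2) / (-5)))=2673 / 175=15.27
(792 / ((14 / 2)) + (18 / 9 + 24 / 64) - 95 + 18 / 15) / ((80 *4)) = 6081 / 89600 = 0.07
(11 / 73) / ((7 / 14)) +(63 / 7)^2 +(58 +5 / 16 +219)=418861 / 1168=358.61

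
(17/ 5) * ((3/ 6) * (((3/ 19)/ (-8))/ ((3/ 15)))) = -51/ 304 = -0.17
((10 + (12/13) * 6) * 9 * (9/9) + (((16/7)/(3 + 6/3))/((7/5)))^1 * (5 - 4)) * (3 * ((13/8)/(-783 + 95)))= -133935/134848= -0.99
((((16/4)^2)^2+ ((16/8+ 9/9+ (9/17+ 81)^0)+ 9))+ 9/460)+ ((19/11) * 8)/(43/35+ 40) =1966715077/7301580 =269.35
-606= -606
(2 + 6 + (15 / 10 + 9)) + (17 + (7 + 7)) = 99 / 2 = 49.50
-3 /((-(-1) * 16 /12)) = -9 /4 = -2.25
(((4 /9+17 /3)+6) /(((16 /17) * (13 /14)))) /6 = 12971 /5616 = 2.31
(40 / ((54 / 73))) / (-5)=-292 / 27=-10.81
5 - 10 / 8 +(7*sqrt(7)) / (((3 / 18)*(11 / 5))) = 15 / 4 +210*sqrt(7) / 11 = 54.26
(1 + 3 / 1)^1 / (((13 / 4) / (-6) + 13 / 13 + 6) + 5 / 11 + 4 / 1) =1056 / 2881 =0.37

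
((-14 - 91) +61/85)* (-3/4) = 6648/85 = 78.21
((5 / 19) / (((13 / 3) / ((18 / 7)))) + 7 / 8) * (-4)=-14263 / 3458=-4.12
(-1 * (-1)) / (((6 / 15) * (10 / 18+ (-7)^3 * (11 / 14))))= -0.01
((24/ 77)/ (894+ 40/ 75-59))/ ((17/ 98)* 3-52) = -1008/ 139103767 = -0.00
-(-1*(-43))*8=-344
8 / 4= 2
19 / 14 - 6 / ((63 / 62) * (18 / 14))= -1223 / 378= -3.24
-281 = -281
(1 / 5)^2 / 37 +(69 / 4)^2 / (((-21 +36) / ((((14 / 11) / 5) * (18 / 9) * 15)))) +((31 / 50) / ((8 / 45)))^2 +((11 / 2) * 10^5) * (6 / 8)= 1074906275783 / 2604800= 412663.65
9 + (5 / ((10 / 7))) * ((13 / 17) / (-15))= 4499 / 510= 8.82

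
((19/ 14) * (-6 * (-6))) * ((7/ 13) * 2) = 684/ 13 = 52.62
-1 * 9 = -9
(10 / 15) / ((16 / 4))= 1 / 6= 0.17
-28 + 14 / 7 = -26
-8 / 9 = -0.89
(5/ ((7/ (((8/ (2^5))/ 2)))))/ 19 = 0.00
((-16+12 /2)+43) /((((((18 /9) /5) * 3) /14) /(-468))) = -180180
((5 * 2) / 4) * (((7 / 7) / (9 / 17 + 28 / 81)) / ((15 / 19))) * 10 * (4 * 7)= 244188 / 241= 1013.23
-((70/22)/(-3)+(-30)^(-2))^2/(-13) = 110019121/1274130000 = 0.09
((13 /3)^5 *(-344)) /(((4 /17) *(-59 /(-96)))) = -3634771.23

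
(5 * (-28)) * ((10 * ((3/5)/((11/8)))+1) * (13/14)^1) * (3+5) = -61360/11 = -5578.18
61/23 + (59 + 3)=1487/23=64.65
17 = 17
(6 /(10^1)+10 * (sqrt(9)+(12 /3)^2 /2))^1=553 /5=110.60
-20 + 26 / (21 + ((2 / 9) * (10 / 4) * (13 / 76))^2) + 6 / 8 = -708191453 / 39316804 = -18.01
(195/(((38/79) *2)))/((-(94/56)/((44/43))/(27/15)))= -8540532/38399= -222.42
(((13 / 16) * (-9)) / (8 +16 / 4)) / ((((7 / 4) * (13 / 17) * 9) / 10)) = -85 / 168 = -0.51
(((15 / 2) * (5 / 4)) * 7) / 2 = 525 / 16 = 32.81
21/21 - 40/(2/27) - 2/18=-4852/9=-539.11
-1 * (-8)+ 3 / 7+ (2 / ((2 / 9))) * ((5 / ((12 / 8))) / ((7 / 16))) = 77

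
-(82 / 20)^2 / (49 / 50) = -1681 / 98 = -17.15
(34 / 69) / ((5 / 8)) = 272 / 345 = 0.79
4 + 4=8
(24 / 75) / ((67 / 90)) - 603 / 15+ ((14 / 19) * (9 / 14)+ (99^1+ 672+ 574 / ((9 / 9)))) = 8310803 / 6365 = 1305.70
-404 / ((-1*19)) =404 / 19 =21.26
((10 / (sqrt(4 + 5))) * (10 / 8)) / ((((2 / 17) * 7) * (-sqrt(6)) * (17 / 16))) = -50 * sqrt(6) / 63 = -1.94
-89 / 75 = -1.19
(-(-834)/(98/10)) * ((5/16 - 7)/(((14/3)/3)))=-2007855/5488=-365.86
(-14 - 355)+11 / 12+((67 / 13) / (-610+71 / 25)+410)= 99235381 / 2367924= 41.91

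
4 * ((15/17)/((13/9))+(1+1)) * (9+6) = 34620/221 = 156.65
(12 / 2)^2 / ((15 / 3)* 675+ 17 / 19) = 342 / 32071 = 0.01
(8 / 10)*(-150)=-120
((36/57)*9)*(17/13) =1836/247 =7.43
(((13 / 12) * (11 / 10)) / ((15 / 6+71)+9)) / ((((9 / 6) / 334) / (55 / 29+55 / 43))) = 191048 / 18705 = 10.21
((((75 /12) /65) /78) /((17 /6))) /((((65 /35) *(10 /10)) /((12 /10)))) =21 /74698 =0.00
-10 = -10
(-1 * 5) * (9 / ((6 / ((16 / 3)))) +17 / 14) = -645 / 14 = -46.07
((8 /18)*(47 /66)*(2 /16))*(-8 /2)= -47 /297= -0.16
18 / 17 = 1.06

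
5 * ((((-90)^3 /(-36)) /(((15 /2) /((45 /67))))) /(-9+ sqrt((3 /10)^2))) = -2025000 /1943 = -1042.20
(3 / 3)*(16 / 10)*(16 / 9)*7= 896 / 45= 19.91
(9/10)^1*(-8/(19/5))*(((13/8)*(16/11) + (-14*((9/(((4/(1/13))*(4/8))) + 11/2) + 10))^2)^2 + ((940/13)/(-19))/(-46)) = -131701901755213551240/28694179943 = -4589847210.02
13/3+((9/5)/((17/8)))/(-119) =131279/30345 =4.33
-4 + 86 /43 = -2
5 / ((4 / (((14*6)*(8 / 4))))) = 210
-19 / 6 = -3.17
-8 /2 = -4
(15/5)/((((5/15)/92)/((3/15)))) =828/5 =165.60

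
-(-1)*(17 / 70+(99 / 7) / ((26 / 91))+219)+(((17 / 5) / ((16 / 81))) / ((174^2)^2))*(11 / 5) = 8515436911389 / 31686188800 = 268.74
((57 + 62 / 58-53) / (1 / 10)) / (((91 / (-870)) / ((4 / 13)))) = -25200 / 169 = -149.11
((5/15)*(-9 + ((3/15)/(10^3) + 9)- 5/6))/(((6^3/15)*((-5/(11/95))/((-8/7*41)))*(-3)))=0.01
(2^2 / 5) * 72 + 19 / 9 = 2687 / 45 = 59.71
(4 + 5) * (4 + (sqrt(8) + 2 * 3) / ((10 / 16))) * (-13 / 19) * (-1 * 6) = 11232 * sqrt(2) / 95 + 47736 / 95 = 669.69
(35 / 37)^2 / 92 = 1225 / 125948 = 0.01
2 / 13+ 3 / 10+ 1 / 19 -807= -1992039 / 2470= -806.49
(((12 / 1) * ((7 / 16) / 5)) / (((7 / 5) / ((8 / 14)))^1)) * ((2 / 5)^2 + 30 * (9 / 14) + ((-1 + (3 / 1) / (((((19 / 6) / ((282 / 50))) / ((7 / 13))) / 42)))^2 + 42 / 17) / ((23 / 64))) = 12519704022217407 / 730544644375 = 17137.49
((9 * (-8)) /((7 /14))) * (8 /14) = -576 /7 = -82.29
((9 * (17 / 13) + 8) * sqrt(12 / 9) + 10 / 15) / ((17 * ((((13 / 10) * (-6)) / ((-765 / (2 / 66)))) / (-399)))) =-169195950 * sqrt(3) / 169 - 658350 / 13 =-1784701.37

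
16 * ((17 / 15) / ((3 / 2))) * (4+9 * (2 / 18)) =544 / 9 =60.44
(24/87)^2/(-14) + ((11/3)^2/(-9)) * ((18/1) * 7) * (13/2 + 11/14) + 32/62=-750513058/547491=-1370.82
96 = 96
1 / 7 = 0.14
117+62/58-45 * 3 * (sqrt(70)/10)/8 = 3424/29-27 * sqrt(70)/16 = 103.95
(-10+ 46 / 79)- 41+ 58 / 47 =-182619 / 3713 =-49.18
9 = 9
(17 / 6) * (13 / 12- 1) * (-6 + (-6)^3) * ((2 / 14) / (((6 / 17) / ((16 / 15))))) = -21386 / 945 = -22.63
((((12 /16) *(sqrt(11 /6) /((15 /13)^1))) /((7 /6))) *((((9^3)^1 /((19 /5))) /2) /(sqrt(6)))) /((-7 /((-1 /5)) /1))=9477 *sqrt(11) /37240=0.84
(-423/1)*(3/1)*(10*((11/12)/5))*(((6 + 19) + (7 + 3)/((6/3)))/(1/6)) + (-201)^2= -378369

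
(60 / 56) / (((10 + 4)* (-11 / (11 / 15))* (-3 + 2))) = 1 / 196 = 0.01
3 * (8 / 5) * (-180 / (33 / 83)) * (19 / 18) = -25232 / 11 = -2293.82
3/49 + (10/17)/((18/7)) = 2174/7497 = 0.29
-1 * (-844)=844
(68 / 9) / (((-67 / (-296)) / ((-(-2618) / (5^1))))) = 52695104 / 3015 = 17477.65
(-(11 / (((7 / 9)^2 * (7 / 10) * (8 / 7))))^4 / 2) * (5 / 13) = -1969522006753125 / 38370515456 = -51329.05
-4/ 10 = -2/ 5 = -0.40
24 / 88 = 3 / 11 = 0.27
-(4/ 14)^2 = -4/ 49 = -0.08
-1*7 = -7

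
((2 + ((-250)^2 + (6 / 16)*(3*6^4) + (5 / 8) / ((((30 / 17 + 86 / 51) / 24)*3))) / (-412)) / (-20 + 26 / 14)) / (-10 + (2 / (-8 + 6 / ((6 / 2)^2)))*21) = -77782873 / 144832832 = -0.54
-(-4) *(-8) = -32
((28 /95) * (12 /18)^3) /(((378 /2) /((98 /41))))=3136 /2839455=0.00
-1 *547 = -547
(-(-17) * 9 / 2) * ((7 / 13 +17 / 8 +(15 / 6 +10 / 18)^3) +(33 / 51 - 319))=-21967.86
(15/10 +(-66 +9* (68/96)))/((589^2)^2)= -15/31059143288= -0.00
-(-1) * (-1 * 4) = -4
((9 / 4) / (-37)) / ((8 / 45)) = -405 / 1184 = -0.34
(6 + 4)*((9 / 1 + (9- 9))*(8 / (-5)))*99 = -14256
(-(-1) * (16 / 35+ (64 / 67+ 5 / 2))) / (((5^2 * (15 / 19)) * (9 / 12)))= 697262 / 2638125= 0.26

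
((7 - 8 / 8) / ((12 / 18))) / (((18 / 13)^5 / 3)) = 371293 / 69984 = 5.31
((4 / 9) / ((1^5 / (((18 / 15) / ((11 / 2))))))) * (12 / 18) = 32 / 495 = 0.06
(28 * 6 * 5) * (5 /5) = 840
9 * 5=45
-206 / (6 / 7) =-721 / 3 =-240.33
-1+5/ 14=-9/ 14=-0.64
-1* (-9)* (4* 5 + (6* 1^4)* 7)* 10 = 5580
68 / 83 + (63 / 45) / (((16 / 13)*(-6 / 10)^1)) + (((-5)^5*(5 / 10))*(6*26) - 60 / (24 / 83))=-971930969 / 3984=-243958.58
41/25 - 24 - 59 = -81.36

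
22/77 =2/7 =0.29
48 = 48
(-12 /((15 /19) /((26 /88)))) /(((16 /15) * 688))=-741 /121088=-0.01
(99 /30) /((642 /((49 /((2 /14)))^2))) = 1294139 /2140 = 604.74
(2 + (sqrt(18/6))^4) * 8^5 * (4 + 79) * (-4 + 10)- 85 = 179503019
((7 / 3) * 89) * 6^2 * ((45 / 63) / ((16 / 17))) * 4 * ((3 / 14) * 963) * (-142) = -4655175705 / 7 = -665025100.71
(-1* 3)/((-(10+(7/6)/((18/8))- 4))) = 0.46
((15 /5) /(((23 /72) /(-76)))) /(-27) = 608 /23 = 26.43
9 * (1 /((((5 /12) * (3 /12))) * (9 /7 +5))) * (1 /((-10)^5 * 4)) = -189 /5500000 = -0.00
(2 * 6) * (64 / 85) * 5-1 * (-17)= 1057 / 17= 62.18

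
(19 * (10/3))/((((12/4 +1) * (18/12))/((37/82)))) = 3515/738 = 4.76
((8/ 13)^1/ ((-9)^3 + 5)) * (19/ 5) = -38/ 11765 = -0.00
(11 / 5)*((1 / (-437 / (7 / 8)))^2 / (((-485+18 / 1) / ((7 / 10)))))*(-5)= 3773 / 57076814720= 0.00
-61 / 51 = -1.20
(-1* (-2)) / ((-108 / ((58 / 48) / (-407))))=29 / 527472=0.00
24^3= 13824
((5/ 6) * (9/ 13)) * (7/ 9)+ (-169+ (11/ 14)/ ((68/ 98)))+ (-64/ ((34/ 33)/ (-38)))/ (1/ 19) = 118495397/ 2652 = 44681.52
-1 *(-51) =51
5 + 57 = 62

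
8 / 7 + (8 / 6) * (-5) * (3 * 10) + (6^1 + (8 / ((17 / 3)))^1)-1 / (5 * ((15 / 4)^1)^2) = -25631654 / 133875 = -191.46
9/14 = 0.64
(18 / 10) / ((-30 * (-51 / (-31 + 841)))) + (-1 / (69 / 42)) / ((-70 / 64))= 2951 / 1955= 1.51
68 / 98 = 34 / 49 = 0.69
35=35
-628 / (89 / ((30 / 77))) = -18840 / 6853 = -2.75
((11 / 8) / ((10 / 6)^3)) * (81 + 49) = 3861 / 100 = 38.61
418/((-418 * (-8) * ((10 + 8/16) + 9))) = 1/156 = 0.01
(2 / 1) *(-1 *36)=-72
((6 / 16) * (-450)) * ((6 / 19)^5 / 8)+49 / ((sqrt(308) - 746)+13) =-177012356308 / 1329618117119 - 98 * sqrt(77) / 536981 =-0.13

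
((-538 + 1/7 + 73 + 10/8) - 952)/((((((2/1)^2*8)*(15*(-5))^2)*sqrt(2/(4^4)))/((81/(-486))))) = 39637*sqrt(2)/3780000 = 0.01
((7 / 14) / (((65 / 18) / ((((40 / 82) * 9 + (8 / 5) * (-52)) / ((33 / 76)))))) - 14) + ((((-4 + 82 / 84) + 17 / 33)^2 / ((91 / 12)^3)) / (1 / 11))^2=-6612874799001020501086 / 169102391546508445025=-39.11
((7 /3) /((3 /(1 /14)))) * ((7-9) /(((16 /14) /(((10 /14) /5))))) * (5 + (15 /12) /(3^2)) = -185 /2592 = -0.07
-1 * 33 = -33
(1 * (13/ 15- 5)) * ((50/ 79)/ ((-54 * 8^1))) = 0.01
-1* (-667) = 667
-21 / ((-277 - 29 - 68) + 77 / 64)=448 / 7953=0.06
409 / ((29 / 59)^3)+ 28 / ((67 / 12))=5636195441 / 1634063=3449.19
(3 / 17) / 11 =0.02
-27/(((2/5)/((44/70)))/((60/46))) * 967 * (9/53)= -77543730/8533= -9087.51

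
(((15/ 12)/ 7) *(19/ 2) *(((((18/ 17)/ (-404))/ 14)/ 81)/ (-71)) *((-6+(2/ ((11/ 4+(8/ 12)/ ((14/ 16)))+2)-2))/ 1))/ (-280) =247/ 163989984816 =0.00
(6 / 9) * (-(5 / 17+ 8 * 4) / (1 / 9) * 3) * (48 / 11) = -474336 / 187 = -2536.56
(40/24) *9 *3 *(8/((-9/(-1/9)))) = 40/9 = 4.44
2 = 2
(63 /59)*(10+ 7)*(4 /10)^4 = 17136 /36875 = 0.46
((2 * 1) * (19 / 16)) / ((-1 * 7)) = -19 / 56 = -0.34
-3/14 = -0.21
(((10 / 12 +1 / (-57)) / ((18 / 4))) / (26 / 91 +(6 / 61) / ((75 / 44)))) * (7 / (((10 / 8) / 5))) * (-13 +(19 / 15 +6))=-79686740 / 940329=-84.74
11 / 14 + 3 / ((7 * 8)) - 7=-345 / 56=-6.16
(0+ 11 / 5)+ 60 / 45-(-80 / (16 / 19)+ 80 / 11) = 15058 / 165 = 91.26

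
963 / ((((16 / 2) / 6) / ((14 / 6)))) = 1685.25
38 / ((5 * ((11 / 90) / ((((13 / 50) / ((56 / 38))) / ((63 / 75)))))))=14079 / 1078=13.06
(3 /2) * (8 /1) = 12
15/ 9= 5/ 3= 1.67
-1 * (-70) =70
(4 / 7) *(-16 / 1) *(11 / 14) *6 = -2112 / 49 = -43.10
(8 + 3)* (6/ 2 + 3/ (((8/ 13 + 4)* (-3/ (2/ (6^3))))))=213697/ 6480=32.98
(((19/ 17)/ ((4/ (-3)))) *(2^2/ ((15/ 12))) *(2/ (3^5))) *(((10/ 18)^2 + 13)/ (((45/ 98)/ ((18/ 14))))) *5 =-2293984/ 557685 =-4.11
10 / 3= 3.33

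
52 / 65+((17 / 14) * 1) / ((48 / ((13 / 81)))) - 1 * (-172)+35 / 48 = 47228803 / 272160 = 173.53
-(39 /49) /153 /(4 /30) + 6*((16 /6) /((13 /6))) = 159091 /21658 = 7.35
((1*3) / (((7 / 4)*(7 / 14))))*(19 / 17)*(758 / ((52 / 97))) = 8381964 / 1547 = 5418.21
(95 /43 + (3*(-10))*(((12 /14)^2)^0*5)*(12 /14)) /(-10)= 12.64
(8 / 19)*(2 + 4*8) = 272 / 19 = 14.32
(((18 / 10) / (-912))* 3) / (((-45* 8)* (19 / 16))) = 1 / 72200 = 0.00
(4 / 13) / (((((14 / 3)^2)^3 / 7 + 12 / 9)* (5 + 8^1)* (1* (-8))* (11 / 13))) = -0.00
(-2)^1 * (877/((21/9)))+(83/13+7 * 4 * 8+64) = -41617/91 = -457.33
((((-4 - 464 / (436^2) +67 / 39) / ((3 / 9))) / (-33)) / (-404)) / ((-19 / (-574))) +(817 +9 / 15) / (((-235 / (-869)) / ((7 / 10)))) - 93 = 2023.35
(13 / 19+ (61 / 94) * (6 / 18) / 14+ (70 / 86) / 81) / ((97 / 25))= 1545197575 / 8447626404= 0.18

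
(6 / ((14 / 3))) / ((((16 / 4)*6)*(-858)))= -1 / 16016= -0.00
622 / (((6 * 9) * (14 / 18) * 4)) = 311 / 84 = 3.70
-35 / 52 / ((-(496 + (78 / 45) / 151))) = 79275 / 58420232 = 0.00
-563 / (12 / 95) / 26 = -53485 / 312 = -171.43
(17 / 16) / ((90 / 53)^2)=47753 / 129600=0.37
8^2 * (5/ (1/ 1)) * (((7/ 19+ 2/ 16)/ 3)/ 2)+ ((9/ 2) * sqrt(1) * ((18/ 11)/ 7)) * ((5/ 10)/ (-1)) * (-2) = 40039/ 1463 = 27.37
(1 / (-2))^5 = -1 / 32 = -0.03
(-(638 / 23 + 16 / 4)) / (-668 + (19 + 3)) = 365 / 7429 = 0.05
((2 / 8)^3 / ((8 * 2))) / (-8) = -1 / 8192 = -0.00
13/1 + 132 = 145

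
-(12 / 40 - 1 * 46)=457 / 10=45.70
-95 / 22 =-4.32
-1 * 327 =-327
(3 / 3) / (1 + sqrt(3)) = -1 / 2 + sqrt(3) / 2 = 0.37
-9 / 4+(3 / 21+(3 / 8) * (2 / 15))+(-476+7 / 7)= -16697 / 35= -477.06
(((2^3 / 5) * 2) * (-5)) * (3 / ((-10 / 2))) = 48 / 5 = 9.60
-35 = -35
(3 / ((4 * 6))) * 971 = 971 / 8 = 121.38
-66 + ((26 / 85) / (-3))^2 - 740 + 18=-51239024 / 65025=-787.99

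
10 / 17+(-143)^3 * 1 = -49711509 / 17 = -2924206.41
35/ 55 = 7/ 11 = 0.64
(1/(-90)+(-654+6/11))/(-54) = 646931/53460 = 12.10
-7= -7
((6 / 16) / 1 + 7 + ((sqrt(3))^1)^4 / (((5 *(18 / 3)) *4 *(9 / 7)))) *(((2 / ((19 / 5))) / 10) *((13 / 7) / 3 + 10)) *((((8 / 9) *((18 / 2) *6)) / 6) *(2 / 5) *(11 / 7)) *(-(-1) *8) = 35009216 / 209475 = 167.13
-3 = -3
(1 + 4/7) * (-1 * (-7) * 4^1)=44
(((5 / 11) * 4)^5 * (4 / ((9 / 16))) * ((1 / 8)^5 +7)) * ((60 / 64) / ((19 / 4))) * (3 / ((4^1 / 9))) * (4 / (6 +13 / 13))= 32256140625 / 42839566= 752.95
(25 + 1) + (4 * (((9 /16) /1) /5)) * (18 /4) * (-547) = -43267 /40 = -1081.68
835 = 835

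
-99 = -99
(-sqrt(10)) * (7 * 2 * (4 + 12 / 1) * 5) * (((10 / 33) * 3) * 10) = -112000 * sqrt(10) / 11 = -32197.74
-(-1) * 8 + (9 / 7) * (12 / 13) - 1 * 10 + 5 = 381 / 91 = 4.19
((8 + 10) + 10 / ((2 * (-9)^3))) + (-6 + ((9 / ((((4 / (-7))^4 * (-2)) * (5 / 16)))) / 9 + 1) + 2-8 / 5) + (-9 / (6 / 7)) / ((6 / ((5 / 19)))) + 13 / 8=-994247 / 2216160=-0.45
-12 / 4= -3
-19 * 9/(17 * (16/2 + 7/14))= -342/289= -1.18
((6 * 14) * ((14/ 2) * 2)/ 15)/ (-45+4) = -392/ 205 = -1.91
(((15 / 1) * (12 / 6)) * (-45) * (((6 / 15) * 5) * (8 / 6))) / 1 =-3600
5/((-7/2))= -10/7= -1.43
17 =17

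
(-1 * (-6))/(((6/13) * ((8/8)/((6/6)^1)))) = 13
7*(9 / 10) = 63 / 10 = 6.30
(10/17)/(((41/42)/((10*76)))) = 319200/697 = 457.96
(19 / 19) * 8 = 8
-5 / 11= -0.45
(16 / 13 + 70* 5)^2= 20848356 / 169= 123363.05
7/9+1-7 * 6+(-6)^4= 11302/9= 1255.78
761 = 761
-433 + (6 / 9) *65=-389.67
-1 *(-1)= 1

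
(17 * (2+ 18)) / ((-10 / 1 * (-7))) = 34 / 7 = 4.86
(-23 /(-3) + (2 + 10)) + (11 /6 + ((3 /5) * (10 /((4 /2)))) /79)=3403 /158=21.54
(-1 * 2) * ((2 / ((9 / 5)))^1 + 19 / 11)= -562 / 99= -5.68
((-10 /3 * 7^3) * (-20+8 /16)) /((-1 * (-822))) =22295 /822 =27.12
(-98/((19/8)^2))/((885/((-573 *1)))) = 1197952/106495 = 11.25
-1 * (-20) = 20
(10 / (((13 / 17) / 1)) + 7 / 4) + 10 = 1291 / 52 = 24.83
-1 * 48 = -48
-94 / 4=-47 / 2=-23.50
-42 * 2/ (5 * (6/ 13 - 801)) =364/ 17345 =0.02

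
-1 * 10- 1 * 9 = -19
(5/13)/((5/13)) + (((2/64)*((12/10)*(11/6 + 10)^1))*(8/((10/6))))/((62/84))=6023/1550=3.89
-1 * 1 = -1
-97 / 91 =-1.07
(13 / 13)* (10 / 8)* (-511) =-2555 / 4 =-638.75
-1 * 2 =-2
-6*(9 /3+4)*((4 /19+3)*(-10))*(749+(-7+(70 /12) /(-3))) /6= 28440335 /171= 166317.75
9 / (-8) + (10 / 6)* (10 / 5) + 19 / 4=167 / 24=6.96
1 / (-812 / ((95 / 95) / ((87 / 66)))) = -11 / 11774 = -0.00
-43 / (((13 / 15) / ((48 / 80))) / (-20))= 7740 / 13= 595.38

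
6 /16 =3 /8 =0.38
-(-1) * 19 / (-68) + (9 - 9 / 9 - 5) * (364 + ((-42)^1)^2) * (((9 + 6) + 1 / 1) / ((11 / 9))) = 62511919 / 748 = 83572.08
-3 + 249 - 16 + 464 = 694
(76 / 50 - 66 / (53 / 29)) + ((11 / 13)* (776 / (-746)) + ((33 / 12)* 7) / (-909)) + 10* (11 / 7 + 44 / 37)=-47728742745811 / 6050506070700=-7.89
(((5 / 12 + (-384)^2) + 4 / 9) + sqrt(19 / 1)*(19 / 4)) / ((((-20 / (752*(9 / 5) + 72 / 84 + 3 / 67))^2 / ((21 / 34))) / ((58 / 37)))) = 16676994939585597*sqrt(19) / 790602680000 + 517713121380458149929 / 790602680000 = 654925448.41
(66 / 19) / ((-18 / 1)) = -11 / 57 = -0.19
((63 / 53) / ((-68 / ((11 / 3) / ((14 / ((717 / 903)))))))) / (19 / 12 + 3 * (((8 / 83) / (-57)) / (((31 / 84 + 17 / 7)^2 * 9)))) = -2060632349325 / 897475386589222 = -0.00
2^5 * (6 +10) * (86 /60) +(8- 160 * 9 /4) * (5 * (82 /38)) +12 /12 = -872963 /285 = -3063.03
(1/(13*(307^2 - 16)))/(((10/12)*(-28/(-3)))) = 3/28584010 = 0.00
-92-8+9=-91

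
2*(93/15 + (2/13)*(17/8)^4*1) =1242949/66560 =18.67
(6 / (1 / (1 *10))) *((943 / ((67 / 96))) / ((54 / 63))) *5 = 31684800 / 67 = 472907.46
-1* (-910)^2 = -828100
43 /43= 1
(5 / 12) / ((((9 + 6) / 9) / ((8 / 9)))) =2 / 9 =0.22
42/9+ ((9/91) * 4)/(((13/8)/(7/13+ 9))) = 322442/46137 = 6.99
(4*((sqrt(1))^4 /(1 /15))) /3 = 20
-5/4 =-1.25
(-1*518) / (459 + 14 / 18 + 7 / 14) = -9324 / 8285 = -1.13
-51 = -51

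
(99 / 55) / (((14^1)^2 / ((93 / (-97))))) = -837 / 95060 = -0.01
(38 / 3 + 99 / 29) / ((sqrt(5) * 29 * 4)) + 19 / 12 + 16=1399 * sqrt(5) / 50460 + 211 / 12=17.65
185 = 185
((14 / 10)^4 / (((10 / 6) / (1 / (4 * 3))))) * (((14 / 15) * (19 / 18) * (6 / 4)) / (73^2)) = 319333 / 5995125000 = 0.00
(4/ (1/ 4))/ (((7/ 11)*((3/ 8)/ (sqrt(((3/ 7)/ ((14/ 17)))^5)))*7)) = 152592*sqrt(102)/ 823543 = 1.87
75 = 75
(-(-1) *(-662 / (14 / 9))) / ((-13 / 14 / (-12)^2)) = 857952 / 13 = 65996.31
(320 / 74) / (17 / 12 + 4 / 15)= 9600 / 3737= 2.57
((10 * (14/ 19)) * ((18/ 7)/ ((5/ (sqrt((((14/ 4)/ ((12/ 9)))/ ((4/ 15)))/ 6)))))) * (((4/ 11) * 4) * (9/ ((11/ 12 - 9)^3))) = -2239488 * sqrt(105)/ 190748657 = -0.12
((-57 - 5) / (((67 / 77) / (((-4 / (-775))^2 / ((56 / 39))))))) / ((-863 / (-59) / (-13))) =0.00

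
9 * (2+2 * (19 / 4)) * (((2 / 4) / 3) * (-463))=-31947 / 4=-7986.75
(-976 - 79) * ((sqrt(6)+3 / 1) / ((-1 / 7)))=7385 * sqrt(6)+22155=40244.48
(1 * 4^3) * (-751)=-48064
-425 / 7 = -60.71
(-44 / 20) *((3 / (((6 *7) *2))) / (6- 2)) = -11 / 560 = -0.02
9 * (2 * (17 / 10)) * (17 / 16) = 2601 / 80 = 32.51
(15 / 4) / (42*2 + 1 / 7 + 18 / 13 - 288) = -273 / 14740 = -0.02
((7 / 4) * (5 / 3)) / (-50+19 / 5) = -25 / 396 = -0.06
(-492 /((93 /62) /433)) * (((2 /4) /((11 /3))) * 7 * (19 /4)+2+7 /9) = -102807623 /99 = -1038460.84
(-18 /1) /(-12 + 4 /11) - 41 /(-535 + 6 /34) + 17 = 2709203 /145472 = 18.62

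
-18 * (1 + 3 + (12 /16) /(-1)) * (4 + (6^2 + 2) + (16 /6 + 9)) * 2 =-6279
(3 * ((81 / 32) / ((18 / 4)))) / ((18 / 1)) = 3 / 32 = 0.09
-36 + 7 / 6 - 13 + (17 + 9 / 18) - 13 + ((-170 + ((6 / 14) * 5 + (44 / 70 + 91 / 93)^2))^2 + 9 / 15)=3061509594836662321 / 112254554750625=27272.92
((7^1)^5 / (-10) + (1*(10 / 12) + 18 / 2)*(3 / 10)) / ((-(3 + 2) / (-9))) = -60399 / 20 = -3019.95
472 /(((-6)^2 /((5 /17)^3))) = 14750 /44217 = 0.33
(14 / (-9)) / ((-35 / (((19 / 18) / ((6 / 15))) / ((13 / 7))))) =133 / 2106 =0.06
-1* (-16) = 16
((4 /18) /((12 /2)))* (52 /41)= 52 /1107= 0.05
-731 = -731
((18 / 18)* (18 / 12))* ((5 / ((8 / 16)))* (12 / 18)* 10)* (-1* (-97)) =9700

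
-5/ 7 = -0.71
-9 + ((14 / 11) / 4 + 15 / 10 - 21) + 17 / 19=-5703 / 209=-27.29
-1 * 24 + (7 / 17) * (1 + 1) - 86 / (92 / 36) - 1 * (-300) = 243.17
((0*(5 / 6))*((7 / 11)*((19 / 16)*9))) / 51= 0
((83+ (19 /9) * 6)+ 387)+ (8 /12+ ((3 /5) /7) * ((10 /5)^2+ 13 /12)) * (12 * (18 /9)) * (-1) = 47902 /105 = 456.21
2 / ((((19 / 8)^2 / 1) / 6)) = 768 / 361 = 2.13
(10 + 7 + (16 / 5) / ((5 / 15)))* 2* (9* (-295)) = -141246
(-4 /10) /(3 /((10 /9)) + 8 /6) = -12 /121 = -0.10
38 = 38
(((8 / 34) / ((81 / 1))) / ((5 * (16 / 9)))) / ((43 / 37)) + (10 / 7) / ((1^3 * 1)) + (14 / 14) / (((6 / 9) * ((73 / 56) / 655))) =50772793507 / 67237380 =755.13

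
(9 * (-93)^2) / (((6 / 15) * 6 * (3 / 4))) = 43245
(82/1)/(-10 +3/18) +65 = 3343/59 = 56.66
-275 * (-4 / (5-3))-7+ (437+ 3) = 983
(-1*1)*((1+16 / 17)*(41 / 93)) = -451 / 527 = -0.86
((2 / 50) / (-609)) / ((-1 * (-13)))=-1 / 197925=-0.00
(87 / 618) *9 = 261 / 206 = 1.27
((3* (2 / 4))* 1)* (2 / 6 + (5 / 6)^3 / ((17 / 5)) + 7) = 27553 / 2448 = 11.26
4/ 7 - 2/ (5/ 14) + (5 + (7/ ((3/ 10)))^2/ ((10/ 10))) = 171491/ 315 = 544.42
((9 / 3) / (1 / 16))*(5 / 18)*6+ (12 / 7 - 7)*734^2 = -19933412 / 7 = -2847630.29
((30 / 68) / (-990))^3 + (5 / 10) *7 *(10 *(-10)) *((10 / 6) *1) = -6591516624001 / 11299742784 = -583.33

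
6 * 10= 60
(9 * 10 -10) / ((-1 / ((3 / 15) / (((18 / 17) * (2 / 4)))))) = -272 / 9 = -30.22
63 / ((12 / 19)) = 399 / 4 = 99.75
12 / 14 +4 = 34 / 7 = 4.86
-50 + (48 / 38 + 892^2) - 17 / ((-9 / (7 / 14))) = 795616.21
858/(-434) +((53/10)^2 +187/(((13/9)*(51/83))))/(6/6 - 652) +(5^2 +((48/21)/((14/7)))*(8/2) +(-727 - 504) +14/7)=-1017059917/846300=-1201.77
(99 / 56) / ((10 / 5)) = 0.88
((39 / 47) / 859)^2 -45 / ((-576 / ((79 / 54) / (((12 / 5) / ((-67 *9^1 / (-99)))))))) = 0.29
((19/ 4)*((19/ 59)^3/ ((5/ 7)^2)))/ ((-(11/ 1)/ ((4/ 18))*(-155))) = 6385729/ 157577037750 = 0.00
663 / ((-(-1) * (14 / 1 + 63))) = 663 / 77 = 8.61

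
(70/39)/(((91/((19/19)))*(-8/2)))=-0.00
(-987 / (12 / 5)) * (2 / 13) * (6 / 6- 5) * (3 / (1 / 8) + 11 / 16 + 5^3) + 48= 3944767 / 104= 37930.45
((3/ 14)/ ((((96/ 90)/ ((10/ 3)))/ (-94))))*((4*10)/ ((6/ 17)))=-99875/ 14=-7133.93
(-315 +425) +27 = 137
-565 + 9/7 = -3946/7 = -563.71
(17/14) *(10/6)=85/42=2.02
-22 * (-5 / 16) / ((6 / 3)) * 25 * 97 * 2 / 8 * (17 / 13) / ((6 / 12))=2267375 / 416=5450.42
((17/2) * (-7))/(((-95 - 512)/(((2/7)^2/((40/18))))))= 153/42490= 0.00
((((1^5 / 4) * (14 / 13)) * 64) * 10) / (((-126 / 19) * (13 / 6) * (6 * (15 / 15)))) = -3040 / 1521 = -2.00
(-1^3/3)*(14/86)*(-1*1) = 7/129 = 0.05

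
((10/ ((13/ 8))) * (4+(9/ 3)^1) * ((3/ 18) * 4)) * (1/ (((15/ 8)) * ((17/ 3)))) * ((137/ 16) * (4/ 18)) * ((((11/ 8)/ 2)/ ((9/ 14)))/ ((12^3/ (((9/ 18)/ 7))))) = 10549/ 46399392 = 0.00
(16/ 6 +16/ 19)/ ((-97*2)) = -100/ 5529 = -0.02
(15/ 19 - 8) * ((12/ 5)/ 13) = -1644/ 1235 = -1.33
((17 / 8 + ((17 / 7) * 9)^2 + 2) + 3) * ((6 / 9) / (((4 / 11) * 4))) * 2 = 696905 / 1568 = 444.45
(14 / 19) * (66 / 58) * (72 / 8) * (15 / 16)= 31185 / 4408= 7.07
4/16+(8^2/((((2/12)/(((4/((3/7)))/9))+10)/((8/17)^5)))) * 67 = 32281955849/3231594532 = 9.99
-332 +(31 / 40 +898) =22671 / 40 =566.78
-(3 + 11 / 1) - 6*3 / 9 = -16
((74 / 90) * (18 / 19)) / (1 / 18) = 14.02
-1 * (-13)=13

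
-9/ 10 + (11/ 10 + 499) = 2496/ 5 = 499.20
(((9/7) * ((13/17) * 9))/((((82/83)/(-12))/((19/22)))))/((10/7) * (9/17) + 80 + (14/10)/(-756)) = -2690141220/2340365731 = -1.15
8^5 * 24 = 786432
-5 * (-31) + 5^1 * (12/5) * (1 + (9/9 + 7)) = 263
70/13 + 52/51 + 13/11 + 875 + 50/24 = 8602525/9724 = 884.67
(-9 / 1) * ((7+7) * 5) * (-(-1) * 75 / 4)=-23625 / 2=-11812.50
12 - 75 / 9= 11 / 3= 3.67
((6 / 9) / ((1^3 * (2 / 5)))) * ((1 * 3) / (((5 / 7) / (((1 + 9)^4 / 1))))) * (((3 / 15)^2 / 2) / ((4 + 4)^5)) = 175 / 4096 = 0.04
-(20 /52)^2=-25 /169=-0.15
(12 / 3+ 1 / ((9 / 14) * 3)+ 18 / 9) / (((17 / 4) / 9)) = 704 / 51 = 13.80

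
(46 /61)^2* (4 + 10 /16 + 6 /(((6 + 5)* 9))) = 654373 /245586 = 2.66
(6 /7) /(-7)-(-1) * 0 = -6 /49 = -0.12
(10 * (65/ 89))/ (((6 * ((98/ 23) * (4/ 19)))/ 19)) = 2698475/ 104664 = 25.78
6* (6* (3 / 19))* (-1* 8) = -864 / 19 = -45.47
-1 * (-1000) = 1000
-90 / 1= -90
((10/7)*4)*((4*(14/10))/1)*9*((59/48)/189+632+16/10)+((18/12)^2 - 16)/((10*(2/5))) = 919675187/5040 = 182475.24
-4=-4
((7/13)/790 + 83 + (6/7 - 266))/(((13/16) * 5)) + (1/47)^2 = -231398383647/5161162825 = -44.83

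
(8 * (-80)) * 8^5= -20971520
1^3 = 1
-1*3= -3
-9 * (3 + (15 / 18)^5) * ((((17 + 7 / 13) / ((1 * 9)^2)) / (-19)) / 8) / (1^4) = 26453 / 606528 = 0.04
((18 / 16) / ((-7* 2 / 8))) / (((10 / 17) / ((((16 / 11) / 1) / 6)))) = -102 / 385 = -0.26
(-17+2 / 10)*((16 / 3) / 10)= -224 / 25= -8.96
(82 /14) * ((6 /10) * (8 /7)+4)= 6724 /245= 27.44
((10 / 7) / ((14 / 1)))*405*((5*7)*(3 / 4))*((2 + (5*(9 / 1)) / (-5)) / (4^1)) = -30375 / 16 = -1898.44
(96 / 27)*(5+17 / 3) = 1024 / 27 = 37.93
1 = 1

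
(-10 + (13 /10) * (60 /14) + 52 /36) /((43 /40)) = -7520 /2709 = -2.78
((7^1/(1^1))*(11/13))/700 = 11/1300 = 0.01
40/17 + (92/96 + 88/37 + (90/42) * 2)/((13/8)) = 1209517/171717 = 7.04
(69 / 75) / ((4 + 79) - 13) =23 / 1750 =0.01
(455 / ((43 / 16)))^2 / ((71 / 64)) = 3391897600 / 131279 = 25837.32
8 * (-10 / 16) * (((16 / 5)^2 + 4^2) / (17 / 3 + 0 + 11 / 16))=-20.65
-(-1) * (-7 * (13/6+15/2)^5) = -143578043/243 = -590856.14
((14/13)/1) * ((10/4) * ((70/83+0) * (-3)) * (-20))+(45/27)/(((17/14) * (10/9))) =2521659/18343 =137.47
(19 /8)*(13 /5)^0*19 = 361 /8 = 45.12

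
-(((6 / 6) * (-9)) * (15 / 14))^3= 2460375 / 2744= 896.64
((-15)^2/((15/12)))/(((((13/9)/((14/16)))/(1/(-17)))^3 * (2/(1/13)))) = -11252115/35921969408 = -0.00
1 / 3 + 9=28 / 3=9.33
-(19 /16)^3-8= -39627 /4096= -9.67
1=1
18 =18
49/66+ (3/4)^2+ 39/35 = 44707/18480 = 2.42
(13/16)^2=169/256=0.66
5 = 5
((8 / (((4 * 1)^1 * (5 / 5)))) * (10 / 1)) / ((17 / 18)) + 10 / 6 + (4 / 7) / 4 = 8206 / 357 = 22.99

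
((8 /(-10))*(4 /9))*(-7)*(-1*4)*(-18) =896 /5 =179.20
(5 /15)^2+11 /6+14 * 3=791 /18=43.94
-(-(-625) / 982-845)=829165 / 982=844.36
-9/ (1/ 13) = -117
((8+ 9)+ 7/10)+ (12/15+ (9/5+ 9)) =293/10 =29.30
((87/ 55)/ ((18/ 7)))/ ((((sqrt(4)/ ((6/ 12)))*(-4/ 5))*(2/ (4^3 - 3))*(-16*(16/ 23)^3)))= 1.09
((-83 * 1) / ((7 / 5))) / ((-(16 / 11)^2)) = 50215 / 1792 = 28.02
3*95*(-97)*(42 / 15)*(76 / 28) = -210102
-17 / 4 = -4.25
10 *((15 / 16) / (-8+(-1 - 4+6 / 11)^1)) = -825 / 1096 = -0.75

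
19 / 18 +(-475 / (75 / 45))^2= 1462069 / 18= 81226.06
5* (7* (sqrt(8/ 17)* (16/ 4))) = 280* sqrt(34)/ 17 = 96.04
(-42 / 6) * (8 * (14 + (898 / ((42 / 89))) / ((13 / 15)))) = -1608632 / 13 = -123740.92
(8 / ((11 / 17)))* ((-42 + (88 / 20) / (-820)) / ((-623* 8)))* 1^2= 1463887 / 14048650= 0.10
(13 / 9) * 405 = 585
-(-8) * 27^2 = 5832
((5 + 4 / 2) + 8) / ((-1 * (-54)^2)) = -5 / 972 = -0.01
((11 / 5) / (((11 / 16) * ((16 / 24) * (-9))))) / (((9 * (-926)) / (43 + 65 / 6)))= 646 / 187515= 0.00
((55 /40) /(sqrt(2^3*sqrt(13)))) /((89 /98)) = 539*13^(3 /4)*sqrt(2) /18512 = 0.28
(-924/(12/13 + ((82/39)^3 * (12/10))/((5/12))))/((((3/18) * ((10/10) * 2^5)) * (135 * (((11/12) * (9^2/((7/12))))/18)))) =-538265/82134792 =-0.01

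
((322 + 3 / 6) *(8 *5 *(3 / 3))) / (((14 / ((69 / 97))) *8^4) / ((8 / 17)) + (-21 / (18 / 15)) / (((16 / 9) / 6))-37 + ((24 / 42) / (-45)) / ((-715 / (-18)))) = 356396040000 / 4730086827643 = 0.08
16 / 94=8 / 47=0.17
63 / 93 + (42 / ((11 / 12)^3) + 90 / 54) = 7039726 / 123783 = 56.87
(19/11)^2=361/121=2.98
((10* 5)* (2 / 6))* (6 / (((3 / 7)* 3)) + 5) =1450 / 9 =161.11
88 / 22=4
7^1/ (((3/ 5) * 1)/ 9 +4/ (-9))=-18.53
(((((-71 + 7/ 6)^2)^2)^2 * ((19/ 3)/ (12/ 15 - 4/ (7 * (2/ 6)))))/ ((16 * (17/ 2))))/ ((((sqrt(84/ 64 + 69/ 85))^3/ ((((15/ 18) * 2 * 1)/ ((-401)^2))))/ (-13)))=205313350370548694694636125 * sqrt(27285)/ 27050486362634898432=1253730210.68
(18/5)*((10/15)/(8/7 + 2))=42/55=0.76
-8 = -8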